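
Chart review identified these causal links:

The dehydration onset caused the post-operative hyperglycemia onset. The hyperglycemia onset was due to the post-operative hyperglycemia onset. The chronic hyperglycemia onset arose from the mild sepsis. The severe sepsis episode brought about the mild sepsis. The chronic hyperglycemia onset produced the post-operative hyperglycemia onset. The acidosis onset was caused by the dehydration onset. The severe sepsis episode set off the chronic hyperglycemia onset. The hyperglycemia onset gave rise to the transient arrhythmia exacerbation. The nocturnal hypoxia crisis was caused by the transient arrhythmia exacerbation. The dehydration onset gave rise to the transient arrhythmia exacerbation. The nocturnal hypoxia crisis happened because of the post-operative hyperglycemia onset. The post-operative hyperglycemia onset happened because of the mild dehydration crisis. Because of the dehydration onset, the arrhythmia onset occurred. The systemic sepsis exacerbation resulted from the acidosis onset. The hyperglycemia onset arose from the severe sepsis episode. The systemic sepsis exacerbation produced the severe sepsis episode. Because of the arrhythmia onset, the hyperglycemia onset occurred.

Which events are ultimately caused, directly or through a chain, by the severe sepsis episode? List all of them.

the chronic hyperglycemia onset, the hyperglycemia onset, the mild sepsis, the nocturnal hypoxia crisis, the post-operative hyperglycemia onset, the transient arrhythmia exacerbation

Direct effects: the mild sepsis, the chronic hyperglycemia onset, the hyperglycemia onset.
2 steps out: the post-operative hyperglycemia onset, the transient arrhythmia exacerbation.
3 steps out: the nocturnal hypoxia crisis.
Not reachable from it: the dehydration onset, the arrhythmia onset, the acidosis onset, the systemic sepsis exacerbation, the mild dehydration crisis.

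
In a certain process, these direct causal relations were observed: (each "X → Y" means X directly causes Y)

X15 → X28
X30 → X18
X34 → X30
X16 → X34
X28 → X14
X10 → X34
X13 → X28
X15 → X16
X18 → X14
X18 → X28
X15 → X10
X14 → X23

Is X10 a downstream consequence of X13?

No

X13 leads to X28, X14, X23; X10 is not among them.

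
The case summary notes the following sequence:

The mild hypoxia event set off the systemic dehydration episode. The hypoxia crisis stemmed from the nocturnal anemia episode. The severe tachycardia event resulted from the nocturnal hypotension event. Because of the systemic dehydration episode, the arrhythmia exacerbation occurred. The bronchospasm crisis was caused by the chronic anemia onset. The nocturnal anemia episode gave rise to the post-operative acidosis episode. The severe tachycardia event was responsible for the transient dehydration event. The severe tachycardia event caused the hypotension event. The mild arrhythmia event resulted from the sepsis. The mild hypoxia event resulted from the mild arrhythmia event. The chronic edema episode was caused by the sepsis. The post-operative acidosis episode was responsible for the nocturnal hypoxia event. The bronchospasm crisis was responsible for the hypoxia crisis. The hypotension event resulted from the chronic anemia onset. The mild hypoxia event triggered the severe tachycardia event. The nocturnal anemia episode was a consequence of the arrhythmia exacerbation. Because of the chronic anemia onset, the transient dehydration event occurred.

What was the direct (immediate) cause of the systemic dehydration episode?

the mild hypoxia event

Upstream contributors include the sepsis, the mild arrhythmia event, but only the mild hypoxia event feeds directly into the systemic dehydration episode.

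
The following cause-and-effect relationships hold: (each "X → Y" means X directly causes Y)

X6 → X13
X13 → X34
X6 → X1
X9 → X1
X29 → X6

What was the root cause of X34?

X29

Tracing upstream from X34: X34 ← X13 ← X6 ← X29.
X29 has no stated cause, so it is the root.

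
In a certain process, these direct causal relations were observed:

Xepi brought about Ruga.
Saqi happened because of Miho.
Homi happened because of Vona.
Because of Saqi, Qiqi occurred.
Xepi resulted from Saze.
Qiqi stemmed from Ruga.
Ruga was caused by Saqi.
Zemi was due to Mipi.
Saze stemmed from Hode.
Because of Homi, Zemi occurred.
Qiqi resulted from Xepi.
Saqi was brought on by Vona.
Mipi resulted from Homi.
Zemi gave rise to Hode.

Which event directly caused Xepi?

Saze

Upstream contributors include Vona, Homi, Mipi, Zemi, Hode, but only Saze feeds directly into Xepi.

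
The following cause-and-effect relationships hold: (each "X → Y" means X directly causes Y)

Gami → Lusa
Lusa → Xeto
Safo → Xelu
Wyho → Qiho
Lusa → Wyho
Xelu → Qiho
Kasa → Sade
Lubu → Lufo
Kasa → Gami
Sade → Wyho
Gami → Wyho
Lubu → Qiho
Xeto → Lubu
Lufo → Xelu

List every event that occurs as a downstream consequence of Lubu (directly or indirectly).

Direct effects: Lufo, Qiho.
2 steps out: Xelu.
Not reachable from it: Kasa, Sade, Gami, Lusa, Xeto, Safo, Wyho.

Lufo, Qiho, Xelu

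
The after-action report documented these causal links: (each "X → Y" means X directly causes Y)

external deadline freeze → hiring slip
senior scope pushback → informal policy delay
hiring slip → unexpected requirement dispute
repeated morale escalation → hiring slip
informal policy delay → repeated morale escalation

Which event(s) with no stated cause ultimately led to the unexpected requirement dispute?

Tracing upstream from the unexpected requirement dispute: the unexpected requirement dispute ← the hiring slip ← the repeated morale escalation ← the informal policy delay ← the senior scope pushback.
A separate upstream branch: the unexpected requirement dispute ← the hiring slip ← the external deadline freeze.
Each of those chain origins has no stated cause.

the external deadline freeze, the senior scope pushback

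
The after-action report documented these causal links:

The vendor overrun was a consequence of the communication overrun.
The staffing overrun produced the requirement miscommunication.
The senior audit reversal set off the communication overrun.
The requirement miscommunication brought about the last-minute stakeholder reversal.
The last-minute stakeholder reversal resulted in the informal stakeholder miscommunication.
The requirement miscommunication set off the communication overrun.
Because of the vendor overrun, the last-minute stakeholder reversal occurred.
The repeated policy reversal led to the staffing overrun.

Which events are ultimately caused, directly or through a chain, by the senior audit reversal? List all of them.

the communication overrun, the informal stakeholder miscommunication, the last-minute stakeholder reversal, the vendor overrun

Direct effects: the communication overrun.
2 steps out: the vendor overrun.
3 steps out: the last-minute stakeholder reversal.
4 steps out: the informal stakeholder miscommunication.
Not reachable from it: the repeated policy reversal, the staffing overrun, the requirement miscommunication.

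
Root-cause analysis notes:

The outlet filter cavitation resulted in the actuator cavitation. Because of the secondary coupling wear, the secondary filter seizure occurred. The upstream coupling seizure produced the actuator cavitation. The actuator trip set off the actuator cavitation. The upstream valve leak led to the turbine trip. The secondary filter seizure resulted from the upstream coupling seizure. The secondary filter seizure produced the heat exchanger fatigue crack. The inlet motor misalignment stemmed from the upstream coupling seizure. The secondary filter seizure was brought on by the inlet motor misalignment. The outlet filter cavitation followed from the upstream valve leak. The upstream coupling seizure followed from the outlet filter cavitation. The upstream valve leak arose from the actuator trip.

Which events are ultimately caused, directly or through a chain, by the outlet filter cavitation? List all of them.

Direct effects: the upstream coupling seizure, the actuator cavitation.
2 steps out: the inlet motor misalignment, the secondary filter seizure.
3 steps out: the heat exchanger fatigue crack.
Not reachable from it: the actuator trip, the upstream valve leak, the turbine trip, the secondary coupling wear.

the actuator cavitation, the heat exchanger fatigue crack, the inlet motor misalignment, the secondary filter seizure, the upstream coupling seizure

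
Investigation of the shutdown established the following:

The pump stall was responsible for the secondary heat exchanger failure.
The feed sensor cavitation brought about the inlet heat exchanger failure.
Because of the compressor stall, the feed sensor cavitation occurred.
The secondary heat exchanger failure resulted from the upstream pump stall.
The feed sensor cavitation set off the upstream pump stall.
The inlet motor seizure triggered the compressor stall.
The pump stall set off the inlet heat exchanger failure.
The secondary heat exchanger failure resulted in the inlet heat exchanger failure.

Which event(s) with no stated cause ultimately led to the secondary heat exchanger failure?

the inlet motor seizure, the pump stall

Tracing upstream from the secondary heat exchanger failure: the secondary heat exchanger failure ← the upstream pump stall ← the feed sensor cavitation ← the compressor stall ← the inlet motor seizure.
A separate upstream branch: the secondary heat exchanger failure ← the pump stall.
Each of those chain origins has no stated cause.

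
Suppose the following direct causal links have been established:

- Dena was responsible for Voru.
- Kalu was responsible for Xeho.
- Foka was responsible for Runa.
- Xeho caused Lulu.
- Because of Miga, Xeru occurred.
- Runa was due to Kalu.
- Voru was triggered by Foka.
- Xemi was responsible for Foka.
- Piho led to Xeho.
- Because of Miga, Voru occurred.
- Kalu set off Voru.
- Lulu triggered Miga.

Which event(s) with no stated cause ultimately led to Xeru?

Kalu, Piho

Tracing upstream from Xeru: Xeru ← Miga ← Lulu ← Xeho ← Piho.
A separate upstream branch: Xeru ← Miga ← Lulu ← Xeho ← Kalu.
Each of those chain origins has no stated cause.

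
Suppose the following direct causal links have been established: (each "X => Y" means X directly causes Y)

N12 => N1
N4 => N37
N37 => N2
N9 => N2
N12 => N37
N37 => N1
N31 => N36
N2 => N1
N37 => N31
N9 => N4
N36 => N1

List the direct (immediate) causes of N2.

Upstream contributors include N12, N4, but only N37, N9 feed directly into N2.

N37, N9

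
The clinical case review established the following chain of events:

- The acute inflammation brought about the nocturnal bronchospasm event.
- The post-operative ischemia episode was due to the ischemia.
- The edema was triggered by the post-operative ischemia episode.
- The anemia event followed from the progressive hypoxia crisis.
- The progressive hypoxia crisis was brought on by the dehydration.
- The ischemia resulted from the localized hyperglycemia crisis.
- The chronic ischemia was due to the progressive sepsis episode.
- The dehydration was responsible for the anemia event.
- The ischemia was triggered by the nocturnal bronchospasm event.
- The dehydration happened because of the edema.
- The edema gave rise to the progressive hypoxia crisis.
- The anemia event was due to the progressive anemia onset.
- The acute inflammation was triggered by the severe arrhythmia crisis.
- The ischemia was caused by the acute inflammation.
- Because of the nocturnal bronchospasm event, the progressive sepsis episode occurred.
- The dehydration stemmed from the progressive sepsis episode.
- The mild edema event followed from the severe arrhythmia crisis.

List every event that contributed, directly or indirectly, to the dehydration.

Immediate causes of the dehydration: the progressive sepsis episode, the edema.
Further upstream: the severe arrhythmia crisis, the localized hyperglycemia crisis, the acute inflammation, the nocturnal bronchospasm event, the ischemia, the post-operative ischemia episode.

the acute inflammation, the edema, the ischemia, the localized hyperglycemia crisis, the nocturnal bronchospasm event, the post-operative ischemia episode, the progressive sepsis episode, the severe arrhythmia crisis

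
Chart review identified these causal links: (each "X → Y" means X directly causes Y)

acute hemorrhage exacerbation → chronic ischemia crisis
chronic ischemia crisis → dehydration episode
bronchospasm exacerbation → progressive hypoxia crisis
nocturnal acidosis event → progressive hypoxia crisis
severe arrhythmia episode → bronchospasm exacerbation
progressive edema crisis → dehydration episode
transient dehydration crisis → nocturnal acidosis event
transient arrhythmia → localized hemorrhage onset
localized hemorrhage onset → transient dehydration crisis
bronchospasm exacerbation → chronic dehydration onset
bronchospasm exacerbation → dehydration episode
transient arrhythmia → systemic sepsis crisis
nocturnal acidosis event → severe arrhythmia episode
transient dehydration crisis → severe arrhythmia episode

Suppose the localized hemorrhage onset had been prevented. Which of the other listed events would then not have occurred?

the bronchospasm exacerbation, the chronic dehydration onset, the nocturnal acidosis event, the progressive hypoxia crisis, the severe arrhythmia episode, the transient dehydration crisis

Downstream of the localized hemorrhage onset: the transient dehydration crisis, the nocturnal acidosis event, the severe arrhythmia episode, the bronchospasm exacerbation, the progressive hypoxia crisis, the chronic dehydration onset, the dehydration episode.
Of those, still caused via another path: the dehydration episode.
The remainder have no surviving cause.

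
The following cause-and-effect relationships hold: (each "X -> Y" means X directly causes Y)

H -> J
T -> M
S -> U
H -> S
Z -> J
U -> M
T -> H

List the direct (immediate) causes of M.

T, U

Upstream contributors include H, S, but only T, U feed directly into M.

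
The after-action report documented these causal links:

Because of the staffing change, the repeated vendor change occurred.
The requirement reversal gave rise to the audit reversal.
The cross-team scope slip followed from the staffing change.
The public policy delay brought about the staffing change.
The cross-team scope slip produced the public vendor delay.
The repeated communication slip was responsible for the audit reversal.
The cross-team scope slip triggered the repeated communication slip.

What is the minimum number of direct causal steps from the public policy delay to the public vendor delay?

3

Shortest chain: the public policy delay → the staffing change → the cross-team scope slip → the public vendor delay.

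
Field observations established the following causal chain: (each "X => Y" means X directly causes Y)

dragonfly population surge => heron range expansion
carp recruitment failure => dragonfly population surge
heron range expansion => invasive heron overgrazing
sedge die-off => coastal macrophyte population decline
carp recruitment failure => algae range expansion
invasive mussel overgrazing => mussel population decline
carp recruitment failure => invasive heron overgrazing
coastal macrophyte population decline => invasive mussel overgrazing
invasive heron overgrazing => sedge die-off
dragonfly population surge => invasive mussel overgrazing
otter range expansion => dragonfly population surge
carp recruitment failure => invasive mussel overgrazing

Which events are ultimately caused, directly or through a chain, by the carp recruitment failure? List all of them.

Direct effects: the dragonfly population surge, the invasive heron overgrazing, the algae range expansion, the invasive mussel overgrazing.
2 steps out: the heron range expansion, the sedge die-off, the mussel population decline.
3 steps out: the coastal macrophyte population decline.
Not reachable from it: the otter range expansion.

the algae range expansion, the coastal macrophyte population decline, the dragonfly population surge, the heron range expansion, the invasive heron overgrazing, the invasive mussel overgrazing, the mussel population decline, the sedge die-off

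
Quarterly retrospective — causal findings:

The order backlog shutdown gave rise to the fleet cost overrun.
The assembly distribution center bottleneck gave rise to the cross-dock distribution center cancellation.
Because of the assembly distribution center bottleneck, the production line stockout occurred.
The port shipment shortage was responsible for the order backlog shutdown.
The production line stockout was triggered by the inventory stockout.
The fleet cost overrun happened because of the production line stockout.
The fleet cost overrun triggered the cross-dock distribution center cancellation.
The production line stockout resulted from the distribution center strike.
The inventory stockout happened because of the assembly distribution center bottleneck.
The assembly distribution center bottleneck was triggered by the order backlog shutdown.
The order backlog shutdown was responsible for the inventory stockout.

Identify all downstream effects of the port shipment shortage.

Direct effects: the order backlog shutdown.
2 steps out: the assembly distribution center bottleneck, the inventory stockout, the fleet cost overrun.
3 steps out: the production line stockout, the cross-dock distribution center cancellation.
Not reachable from it: the distribution center strike.

the assembly distribution center bottleneck, the cross-dock distribution center cancellation, the fleet cost overrun, the inventory stockout, the order backlog shutdown, the production line stockout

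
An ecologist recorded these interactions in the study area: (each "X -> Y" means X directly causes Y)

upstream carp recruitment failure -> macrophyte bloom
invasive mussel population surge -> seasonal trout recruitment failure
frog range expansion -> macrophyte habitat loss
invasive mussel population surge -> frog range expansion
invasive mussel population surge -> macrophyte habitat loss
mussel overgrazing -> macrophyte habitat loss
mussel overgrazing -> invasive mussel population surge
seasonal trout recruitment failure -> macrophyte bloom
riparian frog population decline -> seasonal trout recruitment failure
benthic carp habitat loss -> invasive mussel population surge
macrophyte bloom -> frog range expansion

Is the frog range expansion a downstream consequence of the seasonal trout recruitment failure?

There is a causal chain: the seasonal trout recruitment failure → the macrophyte bloom → the frog range expansion.

Yes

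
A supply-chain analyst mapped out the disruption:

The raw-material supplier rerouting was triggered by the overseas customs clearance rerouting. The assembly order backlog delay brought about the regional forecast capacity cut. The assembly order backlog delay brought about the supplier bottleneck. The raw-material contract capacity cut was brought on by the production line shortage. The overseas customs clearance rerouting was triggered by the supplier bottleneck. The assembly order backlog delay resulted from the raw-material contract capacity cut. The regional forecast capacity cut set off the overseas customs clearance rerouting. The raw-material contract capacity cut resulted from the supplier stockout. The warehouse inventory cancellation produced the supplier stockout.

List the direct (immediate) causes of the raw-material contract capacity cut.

Upstream contributors include the warehouse inventory cancellation, but only the production line shortage, the supplier stockout feed directly into the raw-material contract capacity cut.

the production line shortage, the supplier stockout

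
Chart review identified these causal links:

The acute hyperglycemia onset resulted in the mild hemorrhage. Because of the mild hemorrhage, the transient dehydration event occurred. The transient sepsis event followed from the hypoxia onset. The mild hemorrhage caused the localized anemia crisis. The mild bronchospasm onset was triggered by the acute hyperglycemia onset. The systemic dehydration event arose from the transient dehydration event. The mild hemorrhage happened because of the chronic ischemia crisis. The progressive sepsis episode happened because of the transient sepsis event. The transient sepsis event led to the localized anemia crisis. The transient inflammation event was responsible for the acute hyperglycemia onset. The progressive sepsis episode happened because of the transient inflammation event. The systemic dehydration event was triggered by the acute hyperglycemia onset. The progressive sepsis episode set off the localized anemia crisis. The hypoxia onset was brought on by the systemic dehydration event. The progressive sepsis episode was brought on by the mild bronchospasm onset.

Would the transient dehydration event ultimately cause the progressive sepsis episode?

Yes

There is a causal chain: the transient dehydration event → the systemic dehydration event → the hypoxia onset → the transient sepsis event → the progressive sepsis episode.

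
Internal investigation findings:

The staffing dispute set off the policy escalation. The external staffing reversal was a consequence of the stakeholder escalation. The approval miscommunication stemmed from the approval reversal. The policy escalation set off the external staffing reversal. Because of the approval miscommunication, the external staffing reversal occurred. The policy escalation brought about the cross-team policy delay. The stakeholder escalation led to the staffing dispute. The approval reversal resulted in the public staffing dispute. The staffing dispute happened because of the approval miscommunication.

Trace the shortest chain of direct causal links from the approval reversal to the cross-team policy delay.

the approval reversal → the approval miscommunication
the approval miscommunication → the staffing dispute
the staffing dispute → the policy escalation
the policy escalation → the cross-team policy delay
Length: 4 steps.

the approval reversal → the approval miscommunication → the staffing dispute → the policy escalation → the cross-team policy delay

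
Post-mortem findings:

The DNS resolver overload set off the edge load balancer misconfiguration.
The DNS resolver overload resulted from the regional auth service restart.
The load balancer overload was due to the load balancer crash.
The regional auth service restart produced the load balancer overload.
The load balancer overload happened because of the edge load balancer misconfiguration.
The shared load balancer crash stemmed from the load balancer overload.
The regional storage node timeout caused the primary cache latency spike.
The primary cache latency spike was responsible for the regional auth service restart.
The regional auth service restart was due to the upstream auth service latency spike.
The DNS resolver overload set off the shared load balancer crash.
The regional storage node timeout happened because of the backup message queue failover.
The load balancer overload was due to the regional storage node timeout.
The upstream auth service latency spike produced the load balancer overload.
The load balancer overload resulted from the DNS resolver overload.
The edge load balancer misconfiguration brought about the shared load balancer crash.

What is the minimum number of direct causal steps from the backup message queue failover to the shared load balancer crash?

Shortest chain: the backup message queue failover → the regional storage node timeout → the load balancer overload → the shared load balancer crash.

3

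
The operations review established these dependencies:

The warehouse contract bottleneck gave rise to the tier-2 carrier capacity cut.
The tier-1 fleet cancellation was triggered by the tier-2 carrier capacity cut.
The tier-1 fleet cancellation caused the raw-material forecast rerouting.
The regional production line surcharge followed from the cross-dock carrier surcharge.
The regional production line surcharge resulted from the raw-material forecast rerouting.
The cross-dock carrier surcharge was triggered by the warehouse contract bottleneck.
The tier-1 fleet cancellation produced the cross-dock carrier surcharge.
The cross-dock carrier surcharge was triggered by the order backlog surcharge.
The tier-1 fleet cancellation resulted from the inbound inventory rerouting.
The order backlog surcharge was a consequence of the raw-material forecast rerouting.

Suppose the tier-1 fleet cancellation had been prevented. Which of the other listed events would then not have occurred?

Downstream of the tier-1 fleet cancellation: the raw-material forecast rerouting, the order backlog surcharge, the cross-dock carrier surcharge, the regional production line surcharge.
Of those, still caused via another path: the cross-dock carrier surcharge, the regional production line surcharge.
The remainder have no surviving cause.

the order backlog surcharge, the raw-material forecast rerouting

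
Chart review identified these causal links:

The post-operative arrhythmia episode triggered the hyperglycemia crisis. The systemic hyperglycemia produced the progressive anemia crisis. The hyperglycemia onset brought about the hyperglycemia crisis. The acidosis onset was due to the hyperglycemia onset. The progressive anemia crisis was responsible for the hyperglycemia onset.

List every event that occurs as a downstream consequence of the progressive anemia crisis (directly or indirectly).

the acidosis onset, the hyperglycemia crisis, the hyperglycemia onset

Direct effects: the hyperglycemia onset.
2 steps out: the acidosis onset, the hyperglycemia crisis.
Not reachable from it: the systemic hyperglycemia, the post-operative arrhythmia episode.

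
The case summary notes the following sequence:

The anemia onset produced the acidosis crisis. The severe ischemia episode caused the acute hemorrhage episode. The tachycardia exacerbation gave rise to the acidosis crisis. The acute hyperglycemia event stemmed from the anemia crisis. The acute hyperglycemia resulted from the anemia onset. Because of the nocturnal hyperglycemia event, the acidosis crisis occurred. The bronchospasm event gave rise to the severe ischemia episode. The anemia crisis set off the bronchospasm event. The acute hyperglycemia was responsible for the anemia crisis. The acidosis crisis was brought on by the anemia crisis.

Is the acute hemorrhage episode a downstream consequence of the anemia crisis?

Yes

There is a causal chain: the anemia crisis → the bronchospasm event → the severe ischemia episode → the acute hemorrhage episode.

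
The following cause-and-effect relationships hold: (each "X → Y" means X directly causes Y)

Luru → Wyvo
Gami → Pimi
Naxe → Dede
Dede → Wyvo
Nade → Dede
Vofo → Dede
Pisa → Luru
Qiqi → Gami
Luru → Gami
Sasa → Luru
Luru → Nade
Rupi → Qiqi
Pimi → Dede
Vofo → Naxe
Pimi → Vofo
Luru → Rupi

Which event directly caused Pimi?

Gami

Upstream contributors include Pisa, Luru, Rupi, Qiqi, Sasa, but only Gami feeds directly into Pimi.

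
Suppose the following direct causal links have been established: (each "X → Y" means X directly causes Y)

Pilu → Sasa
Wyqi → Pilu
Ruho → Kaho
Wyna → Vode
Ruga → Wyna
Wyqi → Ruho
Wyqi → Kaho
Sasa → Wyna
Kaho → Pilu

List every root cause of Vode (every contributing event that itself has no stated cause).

Tracing upstream from Vode: Vode ← Wyna ← Sasa ← Pilu ← Wyqi.
A separate upstream branch: Vode ← Wyna ← Ruga.
Each of those chain origins has no stated cause.

Ruga, Wyqi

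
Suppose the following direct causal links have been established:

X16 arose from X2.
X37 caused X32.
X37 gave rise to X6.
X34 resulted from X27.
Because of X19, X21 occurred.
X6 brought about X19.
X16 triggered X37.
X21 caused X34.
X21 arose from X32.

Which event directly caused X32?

Upstream contributors include X2, X16, but only X37 feeds directly into X32.

X37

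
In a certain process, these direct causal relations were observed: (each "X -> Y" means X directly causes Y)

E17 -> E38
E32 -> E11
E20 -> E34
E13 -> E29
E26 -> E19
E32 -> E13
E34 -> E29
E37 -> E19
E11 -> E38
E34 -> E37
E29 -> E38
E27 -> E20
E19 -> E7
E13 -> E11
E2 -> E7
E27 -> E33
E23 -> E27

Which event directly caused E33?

Upstream contributors include E23, but only E27 feeds directly into E33.

E27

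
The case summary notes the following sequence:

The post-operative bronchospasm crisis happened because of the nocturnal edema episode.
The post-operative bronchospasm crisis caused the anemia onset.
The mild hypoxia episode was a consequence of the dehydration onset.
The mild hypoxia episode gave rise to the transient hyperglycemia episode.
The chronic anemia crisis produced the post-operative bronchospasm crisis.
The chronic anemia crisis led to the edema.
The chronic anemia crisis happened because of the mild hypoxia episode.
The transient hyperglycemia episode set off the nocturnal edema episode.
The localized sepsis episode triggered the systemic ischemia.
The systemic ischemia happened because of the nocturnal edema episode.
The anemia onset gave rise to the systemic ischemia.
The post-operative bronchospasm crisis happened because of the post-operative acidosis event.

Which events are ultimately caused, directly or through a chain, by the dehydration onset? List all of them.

Direct effects: the mild hypoxia episode.
2 steps out: the chronic anemia crisis, the transient hyperglycemia episode.
3 steps out: the edema, the nocturnal edema episode, the post-operative bronchospasm crisis.
4 steps out: the anemia onset, the systemic ischemia.
Not reachable from it: the localized sepsis episode, the post-operative acidosis event.

the anemia onset, the chronic anemia crisis, the edema, the mild hypoxia episode, the nocturnal edema episode, the post-operative bronchospasm crisis, the systemic ischemia, the transient hyperglycemia episode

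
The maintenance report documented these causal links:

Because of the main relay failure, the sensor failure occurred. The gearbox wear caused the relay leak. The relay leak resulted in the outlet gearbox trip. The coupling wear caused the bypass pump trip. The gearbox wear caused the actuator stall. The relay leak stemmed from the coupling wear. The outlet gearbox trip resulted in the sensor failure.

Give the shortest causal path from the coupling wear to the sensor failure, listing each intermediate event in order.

the coupling wear → the relay leak
the relay leak → the outlet gearbox trip
the outlet gearbox trip → the sensor failure
Length: 3 steps.

the coupling wear → the relay leak → the outlet gearbox trip → the sensor failure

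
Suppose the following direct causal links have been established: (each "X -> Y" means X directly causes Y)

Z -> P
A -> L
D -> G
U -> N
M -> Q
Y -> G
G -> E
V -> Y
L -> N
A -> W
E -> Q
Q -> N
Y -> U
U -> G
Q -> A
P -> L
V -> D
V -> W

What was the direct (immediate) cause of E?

Upstream contributors include V, Y, D, U, but only G feeds directly into E.

G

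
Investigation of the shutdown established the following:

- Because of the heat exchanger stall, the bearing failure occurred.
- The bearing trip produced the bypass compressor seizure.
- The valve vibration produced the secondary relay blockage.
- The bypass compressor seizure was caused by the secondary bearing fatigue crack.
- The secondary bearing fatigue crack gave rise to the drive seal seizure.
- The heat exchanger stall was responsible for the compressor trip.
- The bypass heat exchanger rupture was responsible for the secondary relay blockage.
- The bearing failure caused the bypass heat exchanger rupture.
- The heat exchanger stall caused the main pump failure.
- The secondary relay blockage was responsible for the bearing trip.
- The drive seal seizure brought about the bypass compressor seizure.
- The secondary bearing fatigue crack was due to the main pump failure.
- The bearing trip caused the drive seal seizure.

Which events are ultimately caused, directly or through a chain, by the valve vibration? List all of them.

Direct effects: the secondary relay blockage.
2 steps out: the bearing trip.
3 steps out: the drive seal seizure, the bypass compressor seizure.
Not reachable from it: the heat exchanger stall, the main pump failure, the compressor trip, the bearing failure, the bypass heat exchanger rupture, the secondary bearing fatigue crack.

the bearing trip, the bypass compressor seizure, the drive seal seizure, the secondary relay blockage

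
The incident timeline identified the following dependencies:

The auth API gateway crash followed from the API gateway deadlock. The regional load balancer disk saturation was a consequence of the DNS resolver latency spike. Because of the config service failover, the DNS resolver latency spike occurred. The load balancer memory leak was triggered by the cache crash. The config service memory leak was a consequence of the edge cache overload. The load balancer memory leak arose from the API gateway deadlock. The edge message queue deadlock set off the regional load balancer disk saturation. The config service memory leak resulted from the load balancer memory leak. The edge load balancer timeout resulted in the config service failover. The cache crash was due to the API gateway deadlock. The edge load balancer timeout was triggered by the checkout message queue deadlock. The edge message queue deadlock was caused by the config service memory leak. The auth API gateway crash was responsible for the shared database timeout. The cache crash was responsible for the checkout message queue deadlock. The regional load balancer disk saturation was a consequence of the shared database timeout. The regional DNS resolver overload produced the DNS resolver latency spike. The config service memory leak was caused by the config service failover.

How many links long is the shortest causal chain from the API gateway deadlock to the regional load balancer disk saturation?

3

Shortest chain: the API gateway deadlock → the auth API gateway crash → the shared database timeout → the regional load balancer disk saturation.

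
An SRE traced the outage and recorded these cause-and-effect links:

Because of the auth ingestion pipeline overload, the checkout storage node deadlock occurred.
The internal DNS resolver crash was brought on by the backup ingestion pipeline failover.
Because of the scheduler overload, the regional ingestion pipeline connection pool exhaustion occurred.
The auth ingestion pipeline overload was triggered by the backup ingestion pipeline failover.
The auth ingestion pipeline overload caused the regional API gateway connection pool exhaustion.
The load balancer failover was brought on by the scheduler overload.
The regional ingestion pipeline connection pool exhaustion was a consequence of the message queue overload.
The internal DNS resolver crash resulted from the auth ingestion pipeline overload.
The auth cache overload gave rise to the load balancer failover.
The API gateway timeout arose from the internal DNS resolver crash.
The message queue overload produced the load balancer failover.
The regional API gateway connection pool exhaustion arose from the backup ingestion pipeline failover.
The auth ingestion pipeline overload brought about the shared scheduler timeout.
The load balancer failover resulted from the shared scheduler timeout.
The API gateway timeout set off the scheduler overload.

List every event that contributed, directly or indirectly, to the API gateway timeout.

Immediate cause of the API gateway timeout: the internal DNS resolver crash.
Further upstream: the backup ingestion pipeline failover, the auth ingestion pipeline overload.

the auth ingestion pipeline overload, the backup ingestion pipeline failover, the internal DNS resolver crash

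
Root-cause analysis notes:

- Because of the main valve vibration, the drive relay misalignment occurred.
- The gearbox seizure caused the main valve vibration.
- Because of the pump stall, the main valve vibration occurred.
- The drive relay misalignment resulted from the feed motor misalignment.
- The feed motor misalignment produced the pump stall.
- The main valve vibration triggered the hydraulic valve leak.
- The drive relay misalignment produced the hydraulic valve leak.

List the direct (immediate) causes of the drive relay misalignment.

Upstream contributors include the pump stall, the gearbox seizure, but only the feed motor misalignment, the main valve vibration feed directly into the drive relay misalignment.

the feed motor misalignment, the main valve vibration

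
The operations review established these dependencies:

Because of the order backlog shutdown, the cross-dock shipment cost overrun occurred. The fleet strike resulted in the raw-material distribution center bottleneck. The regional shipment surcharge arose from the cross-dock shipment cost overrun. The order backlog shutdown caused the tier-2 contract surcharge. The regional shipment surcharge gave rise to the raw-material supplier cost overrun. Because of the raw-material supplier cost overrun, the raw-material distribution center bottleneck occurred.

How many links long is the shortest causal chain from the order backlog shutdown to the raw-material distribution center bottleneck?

4

Shortest chain: the order backlog shutdown → the cross-dock shipment cost overrun → the regional shipment surcharge → the raw-material supplier cost overrun → the raw-material distribution center bottleneck.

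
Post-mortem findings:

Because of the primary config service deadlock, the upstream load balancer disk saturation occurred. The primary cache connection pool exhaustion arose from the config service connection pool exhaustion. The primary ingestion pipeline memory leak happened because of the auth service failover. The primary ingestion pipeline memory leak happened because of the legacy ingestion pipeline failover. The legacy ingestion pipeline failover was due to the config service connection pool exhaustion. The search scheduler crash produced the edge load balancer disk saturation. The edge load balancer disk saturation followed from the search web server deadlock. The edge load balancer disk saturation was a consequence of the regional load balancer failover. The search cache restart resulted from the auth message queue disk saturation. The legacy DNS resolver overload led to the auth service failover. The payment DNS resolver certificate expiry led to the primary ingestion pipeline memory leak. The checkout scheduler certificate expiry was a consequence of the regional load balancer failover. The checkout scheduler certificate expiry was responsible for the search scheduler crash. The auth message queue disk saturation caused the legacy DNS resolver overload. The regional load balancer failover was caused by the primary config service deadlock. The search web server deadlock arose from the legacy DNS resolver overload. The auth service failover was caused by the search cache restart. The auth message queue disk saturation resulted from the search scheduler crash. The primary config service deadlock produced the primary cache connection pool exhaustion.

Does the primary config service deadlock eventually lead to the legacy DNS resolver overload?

Yes

There is a causal chain: the primary config service deadlock → the regional load balancer failover → the checkout scheduler certificate expiry → the search scheduler crash → the auth message queue disk saturation → the legacy DNS resolver overload.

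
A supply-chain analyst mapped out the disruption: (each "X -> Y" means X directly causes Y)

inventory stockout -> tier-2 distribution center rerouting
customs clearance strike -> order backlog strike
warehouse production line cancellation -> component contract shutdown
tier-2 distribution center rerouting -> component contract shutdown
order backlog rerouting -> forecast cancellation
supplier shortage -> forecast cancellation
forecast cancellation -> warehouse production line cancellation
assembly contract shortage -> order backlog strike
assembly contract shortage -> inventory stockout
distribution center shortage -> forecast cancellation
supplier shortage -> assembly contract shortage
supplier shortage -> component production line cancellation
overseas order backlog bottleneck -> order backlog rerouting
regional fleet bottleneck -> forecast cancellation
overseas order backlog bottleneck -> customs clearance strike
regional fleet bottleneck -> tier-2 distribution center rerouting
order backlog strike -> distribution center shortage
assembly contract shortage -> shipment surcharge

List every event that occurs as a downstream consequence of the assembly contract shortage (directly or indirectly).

Direct effects: the inventory stockout, the shipment surcharge, the order backlog strike.
2 steps out: the distribution center shortage, the tier-2 distribution center rerouting.
3 steps out: the forecast cancellation, the component contract shutdown.
4 steps out: the warehouse production line cancellation.
Not reachable from it: the supplier shortage, the component production line cancellation, the overseas order backlog bottleneck, the customs clearance strike, the regional fleet bottleneck, the order backlog rerouting.

the component contract shutdown, the distribution center shortage, the forecast cancellation, the inventory stockout, the order backlog strike, the shipment surcharge, the tier-2 distribution center rerouting, the warehouse production line cancellation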